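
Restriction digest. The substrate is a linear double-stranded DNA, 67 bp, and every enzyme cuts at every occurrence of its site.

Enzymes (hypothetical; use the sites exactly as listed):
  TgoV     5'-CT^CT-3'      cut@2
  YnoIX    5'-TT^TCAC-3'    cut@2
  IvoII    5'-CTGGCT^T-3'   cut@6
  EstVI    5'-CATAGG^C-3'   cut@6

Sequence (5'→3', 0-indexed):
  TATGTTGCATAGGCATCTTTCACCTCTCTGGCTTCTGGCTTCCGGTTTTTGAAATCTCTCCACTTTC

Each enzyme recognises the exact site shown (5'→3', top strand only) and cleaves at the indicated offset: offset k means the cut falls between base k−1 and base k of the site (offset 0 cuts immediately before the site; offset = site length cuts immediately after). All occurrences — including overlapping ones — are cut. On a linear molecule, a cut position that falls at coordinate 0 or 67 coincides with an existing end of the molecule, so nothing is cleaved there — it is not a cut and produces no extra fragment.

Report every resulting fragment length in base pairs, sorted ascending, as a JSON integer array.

Site scan:
  TgoV CTCT/2: at [23, 25, 55] ⇒ [25, 27, 57]
  YnoIX TTTCAC/2: at [17] ⇒ [19]
  IvoII CTGGCTT/6: at [27, 34] ⇒ [33, 40]
  EstVI CATAGGC/6: at [7] ⇒ [13]

Pooled cuts: [13, 19, 25, 27, 33, 40, 57]

Fragment lengths:
  [0,13): 13 bp
  [13,19): 6 bp
  [19,25): 6 bp
  [25,27): 2 bp
  [27,33): 6 bp
  [33,40): 7 bp
  [40,57): 17 bp
  [57,67): 10 bp

[2,6,6,6,7,10,13,17]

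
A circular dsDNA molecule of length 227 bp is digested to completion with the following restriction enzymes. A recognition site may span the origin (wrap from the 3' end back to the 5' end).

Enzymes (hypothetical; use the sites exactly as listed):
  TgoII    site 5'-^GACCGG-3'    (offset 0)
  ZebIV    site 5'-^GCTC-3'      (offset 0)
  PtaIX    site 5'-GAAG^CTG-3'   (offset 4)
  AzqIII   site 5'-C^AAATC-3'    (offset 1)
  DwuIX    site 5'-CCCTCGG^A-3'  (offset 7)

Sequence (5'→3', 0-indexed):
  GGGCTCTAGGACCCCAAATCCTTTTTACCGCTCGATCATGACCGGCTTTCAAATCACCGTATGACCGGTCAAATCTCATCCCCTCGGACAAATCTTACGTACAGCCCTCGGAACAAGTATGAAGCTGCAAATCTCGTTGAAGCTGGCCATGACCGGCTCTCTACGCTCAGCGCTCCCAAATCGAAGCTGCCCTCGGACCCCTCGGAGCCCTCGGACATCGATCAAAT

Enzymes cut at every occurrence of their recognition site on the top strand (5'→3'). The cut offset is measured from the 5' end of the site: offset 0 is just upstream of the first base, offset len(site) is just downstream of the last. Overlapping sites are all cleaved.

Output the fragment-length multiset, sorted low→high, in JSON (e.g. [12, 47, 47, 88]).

[2,4,5,6,7,8,8,9,9,9,9,10,10,11,12,13,13,14,14,15,17,22]

Scan for sites:
  TgoII GACCGG/0: at [39, 62, 150] ⇒ [39, 62, 150]
  ZebIV GCTC/0: at [2, 29, 155, 164, 171] ⇒ [2, 29, 155, 164, 171]
  PtaIX GAAGCTG/4: at [120, 138, 182] ⇒ [124, 142, 186]
  AzqIII CAAATC/1: at [14, 49, 69, 88, 127, 176] ⇒ [15, 50, 70, 89, 128, 177]
  DwuIX CCCTCGGA/7: at [80, 104, 189, 198, 207] ⇒ [87, 111, 196, 205, 214]

Pooled cuts: [2, 15, 29, 39, 50, 62, 70, 87, 89, 111, 124, 128, 142, 150, 155, 164, 171, 177, 186, 196, 205, 214]

Fragments:
  2→15: 13 bp
  15→29: 14 bp
  29→39: 10 bp
  39→50: 11 bp
  50→62: 12 bp
  62→70: 8 bp
  70→87: 17 bp
  87→89: 2 bp
  89→111: 22 bp
  111→124: 13 bp
  124→128: 4 bp
  128→142: 14 bp
  142→150: 8 bp
  150→155: 5 bp
  155→164: 9 bp
  164→171: 7 bp
  171→177: 6 bp
  177→186: 9 bp
  186→196: 10 bp
  196→205: 9 bp
  205→214: 9 bp
  214→2 (wrap): 227-214+2 = 15 bp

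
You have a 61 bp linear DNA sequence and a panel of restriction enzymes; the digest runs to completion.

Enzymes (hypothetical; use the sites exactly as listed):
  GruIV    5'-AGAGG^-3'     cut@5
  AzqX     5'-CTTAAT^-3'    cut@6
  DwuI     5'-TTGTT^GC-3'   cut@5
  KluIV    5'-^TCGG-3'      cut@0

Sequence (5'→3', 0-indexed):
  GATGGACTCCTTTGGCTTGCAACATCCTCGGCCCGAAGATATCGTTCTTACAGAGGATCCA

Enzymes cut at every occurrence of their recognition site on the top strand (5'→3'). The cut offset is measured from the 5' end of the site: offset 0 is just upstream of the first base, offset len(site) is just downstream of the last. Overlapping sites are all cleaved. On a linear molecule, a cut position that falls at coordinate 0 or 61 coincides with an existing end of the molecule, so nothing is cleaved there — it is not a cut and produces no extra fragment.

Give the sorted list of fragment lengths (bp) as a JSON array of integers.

Site scan:
  GruIV (AGAGG, off=5): starts [51] → cuts [56]
  AzqX (CTTAAT, off=6): no sites
  DwuI (TTGTTGC, off=5): no sites
  KluIV (TCGG, off=0): starts [27] → cuts [27]

All cut coordinates (distinct, sorted): [27, 56]

Fragment lengths:
  [0,27): 27 bp
  [27,56): 29 bp
  [56,61): 5 bp

[5,27,29]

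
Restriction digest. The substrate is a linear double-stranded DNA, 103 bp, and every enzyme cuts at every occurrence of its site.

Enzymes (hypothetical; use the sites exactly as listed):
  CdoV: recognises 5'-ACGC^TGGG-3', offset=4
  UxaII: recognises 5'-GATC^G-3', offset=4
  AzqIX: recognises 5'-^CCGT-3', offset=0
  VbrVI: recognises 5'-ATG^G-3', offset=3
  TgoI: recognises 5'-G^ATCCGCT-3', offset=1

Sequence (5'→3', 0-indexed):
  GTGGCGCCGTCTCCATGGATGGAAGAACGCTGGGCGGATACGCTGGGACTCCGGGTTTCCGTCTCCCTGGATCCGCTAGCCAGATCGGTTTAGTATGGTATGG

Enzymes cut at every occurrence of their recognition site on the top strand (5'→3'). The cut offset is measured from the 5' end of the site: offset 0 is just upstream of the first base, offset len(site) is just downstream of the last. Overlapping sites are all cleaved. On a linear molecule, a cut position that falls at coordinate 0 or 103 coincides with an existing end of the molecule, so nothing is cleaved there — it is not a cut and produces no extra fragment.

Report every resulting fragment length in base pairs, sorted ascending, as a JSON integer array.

Scan for sites:
  CdoV ACGCTGGG/4: at [26, 39] ⇒ [30, 43]
  UxaII GATCG/4: at [82] ⇒ [86]
  AzqIX CCGT/0: at [6, 58] ⇒ [6, 58]
  VbrVI ATGG/3: at [14, 18, 94, 99] ⇒ [17, 21, 97, 102]
  TgoI GATCCGCT/1: at [69] ⇒ [70]

Pooled cuts: [6, 17, 21, 30, 43, 58, 70, 86, 97, 102]

Fragments:
  [0,6): 6 bp
  [6,17): 11 bp
  [17,21): 4 bp
  [21,30): 9 bp
  [30,43): 13 bp
  [43,58): 15 bp
  [58,70): 12 bp
  [70,86): 16 bp
  [86,97): 11 bp
  [97,102): 5 bp
  [102,103): 1 bp

[1,4,5,6,9,11,11,12,13,15,16]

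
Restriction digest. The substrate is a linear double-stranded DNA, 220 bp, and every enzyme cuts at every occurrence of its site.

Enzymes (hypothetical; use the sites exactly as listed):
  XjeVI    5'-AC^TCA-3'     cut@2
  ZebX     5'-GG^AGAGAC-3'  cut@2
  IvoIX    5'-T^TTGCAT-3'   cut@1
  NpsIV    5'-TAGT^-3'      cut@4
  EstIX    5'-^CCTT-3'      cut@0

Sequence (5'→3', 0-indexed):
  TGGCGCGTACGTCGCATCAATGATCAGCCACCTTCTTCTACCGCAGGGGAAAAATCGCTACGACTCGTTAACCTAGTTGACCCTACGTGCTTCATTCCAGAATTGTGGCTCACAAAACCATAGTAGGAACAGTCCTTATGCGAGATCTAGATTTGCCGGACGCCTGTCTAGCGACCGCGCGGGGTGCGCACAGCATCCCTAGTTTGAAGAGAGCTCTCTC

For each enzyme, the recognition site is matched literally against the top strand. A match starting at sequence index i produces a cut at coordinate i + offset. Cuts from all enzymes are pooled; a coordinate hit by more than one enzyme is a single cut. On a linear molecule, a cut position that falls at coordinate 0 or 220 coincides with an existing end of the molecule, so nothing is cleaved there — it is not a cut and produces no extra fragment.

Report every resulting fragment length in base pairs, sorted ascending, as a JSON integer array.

[9,17,30,47,47,70]

Per-enzyme occurrences:
  XjeVI (ACTCA, off=2): no sites
  ZebX (GGAGAGAC, off=2): no sites
  IvoIX (TTTGCAT, off=1): no sites
  NpsIV (TAGT, off=4): starts [73, 120, 199] → cuts [77, 124, 203]
  EstIX (CCTT, off=0): starts [30, 133] → cuts [30, 133]

Pooled cuts: [30, 77, 124, 133, 203]

Fragment lengths:
  [0,30): 30 bp
  [30,77): 47 bp
  [77,124): 47 bp
  [124,133): 9 bp
  [133,203): 70 bp
  [203,220): 17 bp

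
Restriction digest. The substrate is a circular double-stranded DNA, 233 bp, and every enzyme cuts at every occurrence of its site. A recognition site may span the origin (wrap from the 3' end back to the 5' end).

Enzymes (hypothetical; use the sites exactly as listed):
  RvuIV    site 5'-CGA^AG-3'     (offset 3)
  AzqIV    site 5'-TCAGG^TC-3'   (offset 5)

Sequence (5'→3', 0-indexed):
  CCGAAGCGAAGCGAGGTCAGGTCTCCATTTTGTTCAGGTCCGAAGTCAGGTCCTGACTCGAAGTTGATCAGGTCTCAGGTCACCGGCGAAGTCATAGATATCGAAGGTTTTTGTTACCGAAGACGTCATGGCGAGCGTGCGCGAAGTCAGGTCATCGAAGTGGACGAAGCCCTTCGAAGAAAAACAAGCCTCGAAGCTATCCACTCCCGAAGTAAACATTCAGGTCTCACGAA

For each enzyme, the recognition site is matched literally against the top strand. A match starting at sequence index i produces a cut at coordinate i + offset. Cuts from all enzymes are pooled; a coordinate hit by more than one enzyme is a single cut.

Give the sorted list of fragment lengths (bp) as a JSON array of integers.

[5,5,7,7,7,7,9,10,10,11,11,12,13,14,15,16,16,17,17,24]

Scan for sites:
  RvuIV CGAAG/3: at [1, 6, 40, 58, 86, 101, 117, 141, 155, 164, 174, 191, 207] ⇒ [4, 9, 43, 61, 89, 104, 120, 144, 158, 167, 177, 194, 210]
  AzqIV TCAGGTC/5: at [16, 33, 45, 67, 74, 146, 219] ⇒ [21, 38, 50, 72, 79, 151, 224]

All cut coordinates (distinct, sorted): [4, 9, 21, 38, 43, 50, 61, 72, 79, 89, 104, 120, 144, 151, 158, 167, 177, 194, 210, 224]

Fragment lengths:
  4→9: 5 bp
  9→21: 12 bp
  21→38: 17 bp
  38→43: 5 bp
  43→50: 7 bp
  50→61: 11 bp
  61→72: 11 bp
  72→79: 7 bp
  79→89: 10 bp
  89→104: 15 bp
  104→120: 16 bp
  120→144: 24 bp
  144→151: 7 bp
  151→158: 7 bp
  158→167: 9 bp
  167→177: 10 bp
  177→194: 17 bp
  194→210: 16 bp
  210→224: 14 bp
  224→4 (wrap): 233-224+4 = 13 bp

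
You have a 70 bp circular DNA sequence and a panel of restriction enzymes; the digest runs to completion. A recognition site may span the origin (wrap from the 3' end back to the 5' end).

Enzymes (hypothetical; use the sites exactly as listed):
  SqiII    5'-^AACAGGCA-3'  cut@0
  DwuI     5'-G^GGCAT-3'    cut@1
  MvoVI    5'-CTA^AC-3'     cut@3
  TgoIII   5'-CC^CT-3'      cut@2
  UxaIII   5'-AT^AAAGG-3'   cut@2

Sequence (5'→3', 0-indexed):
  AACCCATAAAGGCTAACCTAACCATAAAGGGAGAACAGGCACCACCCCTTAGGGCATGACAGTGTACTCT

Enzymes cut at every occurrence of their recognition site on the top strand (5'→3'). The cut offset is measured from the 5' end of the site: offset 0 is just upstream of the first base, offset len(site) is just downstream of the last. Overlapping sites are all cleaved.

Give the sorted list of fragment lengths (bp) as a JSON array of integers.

Per-enzyme occurrences:
  SqiII (AACAGGCA, off=0): starts [33] → cuts [33]
  DwuI (GGGCAT, off=1): starts [51] → cuts [52]
  MvoVI (CTAAC, off=3): starts [12, 17, 68] → cuts [1, 15, 20]
  TgoIII (CCCT, off=2): starts [45] → cuts [47]
  UxaIII (ATAAAGG, off=2): starts [5, 23] → cuts [7, 25]

Pooled cuts: [1, 7, 15, 20, 25, 33, 47, 52]

Fragments:
  1→7: 6 bp
  7→15: 8 bp
  15→20: 5 bp
  20→25: 5 bp
  25→33: 8 bp
  33→47: 14 bp
  47→52: 5 bp
  52→1 (wrap): 70-52+1 = 19 bp

[5,5,5,6,8,8,14,19]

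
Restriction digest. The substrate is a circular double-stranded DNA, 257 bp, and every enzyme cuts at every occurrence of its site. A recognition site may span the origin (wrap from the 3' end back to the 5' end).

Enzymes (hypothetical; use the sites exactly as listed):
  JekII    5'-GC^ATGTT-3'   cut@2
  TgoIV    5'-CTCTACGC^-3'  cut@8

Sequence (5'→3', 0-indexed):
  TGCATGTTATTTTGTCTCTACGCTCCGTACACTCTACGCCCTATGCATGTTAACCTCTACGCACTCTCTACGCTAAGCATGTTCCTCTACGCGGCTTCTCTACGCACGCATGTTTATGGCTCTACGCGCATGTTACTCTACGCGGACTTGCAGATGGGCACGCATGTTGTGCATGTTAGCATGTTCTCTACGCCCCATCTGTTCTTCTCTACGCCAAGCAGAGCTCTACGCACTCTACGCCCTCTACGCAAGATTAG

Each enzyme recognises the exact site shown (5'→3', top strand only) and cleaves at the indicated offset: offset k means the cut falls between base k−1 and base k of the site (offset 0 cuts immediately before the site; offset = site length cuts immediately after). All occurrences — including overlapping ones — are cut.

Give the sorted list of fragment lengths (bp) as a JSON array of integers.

[2,4,5,7,8,9,9,9,11,11,13,13,14,14,16,16,17,18,20,20,21]

Per-enzyme occurrences:
  JekII (GCATGTT, off=2): starts [1, 44, 76, 107, 127, 161, 170, 178] → cuts [3, 46, 78, 109, 129, 163, 172, 180]
  TgoIV (CTCTACGC, off=8): starts [15, 31, 54, 65, 84, 97, 119, 135, 185, 206, 223, 232, 241] → cuts [23, 39, 62, 73, 92, 105, 127, 143, 193, 214, 231, 240, 249]

All cut coordinates (distinct, sorted): [3, 23, 39, 46, 62, 73, 78, 92, 105, 109, 127, 129, 143, 163, 172, 180, 193, 214, 231, 240, 249]

Fragments:
  3→23: 20 bp
  23→39: 16 bp
  39→46: 7 bp
  46→62: 16 bp
  62→73: 11 bp
  73→78: 5 bp
  78→92: 14 bp
  92→105: 13 bp
  105→109: 4 bp
  109→127: 18 bp
  127→129: 2 bp
  129→143: 14 bp
  143→163: 20 bp
  163→172: 9 bp
  172→180: 8 bp
  180→193: 13 bp
  193→214: 21 bp
  214→231: 17 bp
  231→240: 9 bp
  240→249: 9 bp
  249→3 (wrap): 257-249+3 = 11 bp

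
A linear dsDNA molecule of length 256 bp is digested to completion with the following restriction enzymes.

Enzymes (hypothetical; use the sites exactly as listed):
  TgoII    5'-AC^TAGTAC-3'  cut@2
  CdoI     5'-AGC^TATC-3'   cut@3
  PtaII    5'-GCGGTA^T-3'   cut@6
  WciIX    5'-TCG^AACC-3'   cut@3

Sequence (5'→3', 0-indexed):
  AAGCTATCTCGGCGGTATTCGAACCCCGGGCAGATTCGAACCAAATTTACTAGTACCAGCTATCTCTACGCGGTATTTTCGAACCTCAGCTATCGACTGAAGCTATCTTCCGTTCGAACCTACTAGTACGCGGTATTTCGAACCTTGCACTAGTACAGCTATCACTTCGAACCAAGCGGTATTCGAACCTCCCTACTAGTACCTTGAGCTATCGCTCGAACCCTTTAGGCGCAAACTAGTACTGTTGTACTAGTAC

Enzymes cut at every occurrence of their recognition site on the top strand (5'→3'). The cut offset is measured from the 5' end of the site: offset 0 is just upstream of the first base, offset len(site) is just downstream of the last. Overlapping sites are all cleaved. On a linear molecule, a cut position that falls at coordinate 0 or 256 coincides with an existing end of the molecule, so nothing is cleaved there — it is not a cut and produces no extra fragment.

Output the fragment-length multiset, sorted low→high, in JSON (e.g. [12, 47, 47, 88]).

Site scan:
  TgoII ACTAGTAC/2: at [48, 121, 148, 194, 234, 248] ⇒ [50, 123, 150, 196, 236, 250]
  CdoI AGCTATC/3: at [1, 57, 87, 100, 156, 206] ⇒ [4, 60, 90, 103, 159, 209]
  PtaII GCGGTAT/6: at [11, 69, 129, 175] ⇒ [17, 75, 135, 181]
  WciIX TCGAACC/3: at [18, 35, 78, 113, 137, 166, 182, 215] ⇒ [21, 38, 81, 116, 140, 169, 185, 218]

All cut coordinates (distinct, sorted): [4, 17, 21, 38, 50, 60, 75, 81, 90, 103, 116, 123, 135, 140, 150, 159, 169, 181, 185, 196, 209, 218, 236, 250]

Fragment lengths:
  [0,4): 4 bp
  [4,17): 13 bp
  [17,21): 4 bp
  [21,38): 17 bp
  [38,50): 12 bp
  [50,60): 10 bp
  [60,75): 15 bp
  [75,81): 6 bp
  [81,90): 9 bp
  [90,103): 13 bp
  [103,116): 13 bp
  [116,123): 7 bp
  [123,135): 12 bp
  [135,140): 5 bp
  [140,150): 10 bp
  [150,159): 9 bp
  [159,169): 10 bp
  [169,181): 12 bp
  [181,185): 4 bp
  [185,196): 11 bp
  [196,209): 13 bp
  [209,218): 9 bp
  [218,236): 18 bp
  [236,250): 14 bp
  [250,256): 6 bp

[4,4,4,5,6,6,7,9,9,9,10,10,10,11,12,12,12,13,13,13,13,14,15,17,18]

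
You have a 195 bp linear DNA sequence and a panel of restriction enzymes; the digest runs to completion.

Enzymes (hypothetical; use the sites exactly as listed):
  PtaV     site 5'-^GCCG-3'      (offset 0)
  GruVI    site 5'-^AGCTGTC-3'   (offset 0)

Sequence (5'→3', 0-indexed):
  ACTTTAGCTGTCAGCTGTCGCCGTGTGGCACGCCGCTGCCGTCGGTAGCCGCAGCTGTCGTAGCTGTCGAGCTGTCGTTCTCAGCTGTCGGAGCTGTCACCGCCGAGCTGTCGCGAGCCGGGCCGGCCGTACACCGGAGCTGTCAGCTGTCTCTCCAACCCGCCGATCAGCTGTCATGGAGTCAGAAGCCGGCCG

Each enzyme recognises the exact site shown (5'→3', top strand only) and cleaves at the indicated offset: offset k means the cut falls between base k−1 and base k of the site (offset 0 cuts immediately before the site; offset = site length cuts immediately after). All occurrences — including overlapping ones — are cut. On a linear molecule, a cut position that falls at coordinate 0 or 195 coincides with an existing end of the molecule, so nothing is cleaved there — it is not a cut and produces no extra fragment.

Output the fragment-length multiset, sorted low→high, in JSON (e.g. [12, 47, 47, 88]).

Site scan:
  PtaV (GCCG, off=0): starts [19, 31, 37, 47, 101, 116, 121, 125, 161, 187, 191] → cuts [19, 31, 37, 47, 101, 116, 121, 125, 161, 187, 191]
  GruVI (AGCTGTC, off=0): starts [5, 12, 52, 61, 69, 82, 91, 105, 137, 144, 168] → cuts [5, 12, 52, 61, 69, 82, 91, 105, 137, 144, 168]

Pooled cuts: [5, 12, 19, 31, 37, 47, 52, 61, 69, 82, 91, 101, 105, 116, 121, 125, 137, 144, 161, 168, 187, 191]

Fragments:
  [0,5): 5 bp
  [5,12): 7 bp
  [12,19): 7 bp
  [19,31): 12 bp
  [31,37): 6 bp
  [37,47): 10 bp
  [47,52): 5 bp
  [52,61): 9 bp
  [61,69): 8 bp
  [69,82): 13 bp
  [82,91): 9 bp
  [91,101): 10 bp
  [101,105): 4 bp
  [105,116): 11 bp
  [116,121): 5 bp
  [121,125): 4 bp
  [125,137): 12 bp
  [137,144): 7 bp
  [144,161): 17 bp
  [161,168): 7 bp
  [168,187): 19 bp
  [187,191): 4 bp
  [191,195): 4 bp

[4,4,4,4,5,5,5,6,7,7,7,7,8,9,9,10,10,11,12,12,13,17,19]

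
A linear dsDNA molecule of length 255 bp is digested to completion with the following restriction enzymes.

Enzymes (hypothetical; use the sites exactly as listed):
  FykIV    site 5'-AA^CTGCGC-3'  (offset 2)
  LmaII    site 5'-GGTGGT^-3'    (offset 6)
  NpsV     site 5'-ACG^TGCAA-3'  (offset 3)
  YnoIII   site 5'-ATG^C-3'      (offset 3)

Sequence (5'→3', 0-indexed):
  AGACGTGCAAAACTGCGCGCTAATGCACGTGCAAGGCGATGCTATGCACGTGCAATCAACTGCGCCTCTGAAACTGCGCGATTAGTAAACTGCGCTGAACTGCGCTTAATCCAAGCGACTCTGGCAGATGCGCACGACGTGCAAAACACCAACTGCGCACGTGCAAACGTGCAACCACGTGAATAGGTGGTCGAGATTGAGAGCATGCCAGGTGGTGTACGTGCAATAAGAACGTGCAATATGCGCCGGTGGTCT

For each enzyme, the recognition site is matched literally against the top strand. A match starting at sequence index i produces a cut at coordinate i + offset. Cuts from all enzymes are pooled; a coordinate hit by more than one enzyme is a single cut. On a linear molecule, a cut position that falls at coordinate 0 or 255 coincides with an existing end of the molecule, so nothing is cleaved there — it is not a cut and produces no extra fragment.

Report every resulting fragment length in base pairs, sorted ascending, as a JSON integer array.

[2,4,4,5,5,5,7,8,9,9,9,9,9,10,10,12,13,13,13,14,16,16,22,31]

Site scan:
  FykIV (AACTGCGC, off=2): starts [10, 57, 71, 87, 97, 150] → cuts [12, 59, 73, 89, 99, 152]
  LmaII (GGTGGT, off=6): starts [185, 210, 247] → cuts [191, 216, 253]
  NpsV (ACGTGCAA, off=3): starts [2, 26, 47, 136, 158, 166, 218, 231] → cuts [5, 29, 50, 139, 161, 169, 221, 234]
  YnoIII (ATGC, off=3): starts [22, 38, 43, 127, 204, 240] → cuts [25, 41, 46, 130, 207, 243]

All cut coordinates (distinct, sorted): [5, 12, 25, 29, 41, 46, 50, 59, 73, 89, 99, 130, 139, 152, 161, 169, 191, 207, 216, 221, 234, 243, 253]

Fragment lengths:
  [0,5): 5 bp
  [5,12): 7 bp
  [12,25): 13 bp
  [25,29): 4 bp
  [29,41): 12 bp
  [41,46): 5 bp
  [46,50): 4 bp
  [50,59): 9 bp
  [59,73): 14 bp
  [73,89): 16 bp
  [89,99): 10 bp
  [99,130): 31 bp
  [130,139): 9 bp
  [139,152): 13 bp
  [152,161): 9 bp
  [161,169): 8 bp
  [169,191): 22 bp
  [191,207): 16 bp
  [207,216): 9 bp
  [216,221): 5 bp
  [221,234): 13 bp
  [234,243): 9 bp
  [243,253): 10 bp
  [253,255): 2 bp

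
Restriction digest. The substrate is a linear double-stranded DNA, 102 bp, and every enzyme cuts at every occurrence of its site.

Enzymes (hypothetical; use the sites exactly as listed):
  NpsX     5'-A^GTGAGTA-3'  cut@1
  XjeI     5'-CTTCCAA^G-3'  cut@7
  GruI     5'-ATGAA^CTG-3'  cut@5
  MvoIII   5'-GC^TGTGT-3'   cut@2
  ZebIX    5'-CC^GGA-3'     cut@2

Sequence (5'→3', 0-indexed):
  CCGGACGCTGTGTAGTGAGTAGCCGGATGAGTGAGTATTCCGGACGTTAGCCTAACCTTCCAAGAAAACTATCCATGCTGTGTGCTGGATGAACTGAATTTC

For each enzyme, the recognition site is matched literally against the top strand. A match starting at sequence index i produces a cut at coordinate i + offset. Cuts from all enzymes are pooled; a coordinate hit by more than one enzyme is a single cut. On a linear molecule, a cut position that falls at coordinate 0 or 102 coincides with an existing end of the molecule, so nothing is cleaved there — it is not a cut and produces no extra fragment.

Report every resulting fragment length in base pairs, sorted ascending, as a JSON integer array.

Per-enzyme occurrences:
  NpsX (AGTGAGTA, off=1): starts [13, 29] → cuts [14, 30]
  XjeI (CTTCCAAG, off=7): starts [56] → cuts [63]
  GruI (ATGAACTG, off=5): starts [88] → cuts [93]
  MvoIII (GCTGTGT, off=2): starts [6, 76] → cuts [8, 78]
  ZebIX (CCGGA, off=2): starts [0, 22, 39] → cuts [2, 24, 41]

All cut coordinates (distinct, sorted): [2, 8, 14, 24, 30, 41, 63, 78, 93]

Fragment lengths:
  [0,2): 2 bp
  [2,8): 6 bp
  [8,14): 6 bp
  [14,24): 10 bp
  [24,30): 6 bp
  [30,41): 11 bp
  [41,63): 22 bp
  [63,78): 15 bp
  [78,93): 15 bp
  [93,102): 9 bp

[2,6,6,6,9,10,11,15,15,22]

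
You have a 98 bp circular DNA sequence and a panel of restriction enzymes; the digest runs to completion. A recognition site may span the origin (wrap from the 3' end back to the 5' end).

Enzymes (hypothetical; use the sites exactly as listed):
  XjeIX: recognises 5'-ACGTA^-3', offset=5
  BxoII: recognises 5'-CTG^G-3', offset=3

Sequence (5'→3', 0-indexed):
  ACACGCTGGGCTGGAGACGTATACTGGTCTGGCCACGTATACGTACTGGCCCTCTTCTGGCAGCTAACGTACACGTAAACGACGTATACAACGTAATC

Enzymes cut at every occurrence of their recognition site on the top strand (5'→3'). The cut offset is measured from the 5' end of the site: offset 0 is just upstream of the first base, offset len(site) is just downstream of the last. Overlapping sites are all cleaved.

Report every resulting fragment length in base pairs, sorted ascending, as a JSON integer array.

[3,5,5,5,6,6,8,8,9,9,11,11,12]

Scan for sites:
  XjeIX (ACGTA, off=5): starts [16, 34, 40, 66, 72, 81, 90] → cuts [21, 39, 45, 71, 77, 86, 95]
  BxoII (CTGG, off=3): starts [5, 10, 23, 28, 45, 56] → cuts [8, 13, 26, 31, 48, 59]

All cut coordinates (distinct, sorted): [8, 13, 21, 26, 31, 39, 45, 48, 59, 71, 77, 86, 95]

Fragment lengths:
  8→13: 5 bp
  13→21: 8 bp
  21→26: 5 bp
  26→31: 5 bp
  31→39: 8 bp
  39→45: 6 bp
  45→48: 3 bp
  48→59: 11 bp
  59→71: 12 bp
  71→77: 6 bp
  77→86: 9 bp
  86→95: 9 bp
  95→8 (wrap): 98-95+8 = 11 bp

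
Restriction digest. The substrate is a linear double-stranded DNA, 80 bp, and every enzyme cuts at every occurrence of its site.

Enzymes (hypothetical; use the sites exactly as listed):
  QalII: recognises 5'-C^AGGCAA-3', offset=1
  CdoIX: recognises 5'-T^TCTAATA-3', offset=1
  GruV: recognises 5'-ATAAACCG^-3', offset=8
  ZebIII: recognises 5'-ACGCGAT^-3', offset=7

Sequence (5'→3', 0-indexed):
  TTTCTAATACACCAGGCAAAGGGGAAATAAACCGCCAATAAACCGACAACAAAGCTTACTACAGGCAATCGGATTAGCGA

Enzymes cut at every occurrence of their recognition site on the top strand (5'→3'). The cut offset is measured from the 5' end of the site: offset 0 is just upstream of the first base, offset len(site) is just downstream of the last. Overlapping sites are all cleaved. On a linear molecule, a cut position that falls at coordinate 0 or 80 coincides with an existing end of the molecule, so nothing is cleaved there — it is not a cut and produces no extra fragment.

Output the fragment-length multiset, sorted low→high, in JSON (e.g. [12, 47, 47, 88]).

[2,11,11,17,18,21]

Per-enzyme occurrences:
  QalII (CAGGCAA, off=1): starts [12, 61] → cuts [13, 62]
  CdoIX (TTCTAATA, off=1): starts [1] → cuts [2]
  GruV (ATAAACCG, off=8): starts [26, 37] → cuts [34, 45]
  ZebIII (ACGCGAT, off=7): no sites

All cut coordinates (distinct, sorted): [2, 13, 34, 45, 62]

Fragments:
  [0,2): 2 bp
  [2,13): 11 bp
  [13,34): 21 bp
  [34,45): 11 bp
  [45,62): 17 bp
  [62,80): 18 bp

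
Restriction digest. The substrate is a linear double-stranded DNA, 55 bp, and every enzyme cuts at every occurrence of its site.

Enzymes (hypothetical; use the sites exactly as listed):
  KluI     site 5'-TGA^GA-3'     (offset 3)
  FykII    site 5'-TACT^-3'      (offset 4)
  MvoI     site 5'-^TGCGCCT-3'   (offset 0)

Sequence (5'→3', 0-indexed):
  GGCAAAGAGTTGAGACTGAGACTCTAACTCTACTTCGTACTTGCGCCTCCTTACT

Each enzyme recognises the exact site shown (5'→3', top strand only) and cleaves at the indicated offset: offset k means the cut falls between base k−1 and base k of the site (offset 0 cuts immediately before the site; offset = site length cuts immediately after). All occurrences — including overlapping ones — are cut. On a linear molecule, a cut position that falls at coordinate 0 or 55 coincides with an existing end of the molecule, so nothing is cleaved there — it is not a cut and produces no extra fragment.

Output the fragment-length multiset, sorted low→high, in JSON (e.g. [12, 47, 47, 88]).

[6,7,13,14,15]

Scan for sites:
  KluI TGAGA/3: at [10, 16] ⇒ [13, 19]
  FykII TACT/4: at [30, 37, 51] ⇒ [34, 41] (position 55 is a terminus of the linear molecule — no cut)
  MvoI TGCGCCT/0: at [41] ⇒ [41]

Pooled cuts: [13, 19, 34, 41]

Fragments:
  [0,13): 13 bp
  [13,19): 6 bp
  [19,34): 15 bp
  [34,41): 7 bp
  [41,55): 14 bp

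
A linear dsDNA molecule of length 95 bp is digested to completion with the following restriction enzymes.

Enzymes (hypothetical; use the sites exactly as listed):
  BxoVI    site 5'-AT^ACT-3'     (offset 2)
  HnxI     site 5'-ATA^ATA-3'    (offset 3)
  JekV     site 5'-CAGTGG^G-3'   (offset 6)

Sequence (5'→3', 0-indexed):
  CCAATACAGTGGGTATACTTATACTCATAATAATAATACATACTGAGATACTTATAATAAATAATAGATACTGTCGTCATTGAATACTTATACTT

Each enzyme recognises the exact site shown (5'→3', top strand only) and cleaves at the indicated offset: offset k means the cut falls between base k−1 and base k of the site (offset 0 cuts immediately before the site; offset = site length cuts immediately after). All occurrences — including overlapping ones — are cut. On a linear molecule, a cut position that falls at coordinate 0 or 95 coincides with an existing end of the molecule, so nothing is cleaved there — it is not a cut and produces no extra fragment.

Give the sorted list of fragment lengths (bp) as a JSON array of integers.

[3,3,4,4,6,6,6,6,7,7,7,8,12,16]

Per-enzyme occurrences:
  BxoVI ATACT/2: at [14, 20, 39, 47, 67, 83, 89] ⇒ [16, 22, 41, 49, 69, 85, 91]
  HnxI ATAATA/3: at [26, 29, 32, 53, 60] ⇒ [29, 32, 35, 56, 63]
  JekV CAGTGGG/6: at [6] ⇒ [12]

Pooled cuts: [12, 16, 22, 29, 32, 35, 41, 49, 56, 63, 69, 85, 91]

Fragment lengths:
  [0,12): 12 bp
  [12,16): 4 bp
  [16,22): 6 bp
  [22,29): 7 bp
  [29,32): 3 bp
  [32,35): 3 bp
  [35,41): 6 bp
  [41,49): 8 bp
  [49,56): 7 bp
  [56,63): 7 bp
  [63,69): 6 bp
  [69,85): 16 bp
  [85,91): 6 bp
  [91,95): 4 bp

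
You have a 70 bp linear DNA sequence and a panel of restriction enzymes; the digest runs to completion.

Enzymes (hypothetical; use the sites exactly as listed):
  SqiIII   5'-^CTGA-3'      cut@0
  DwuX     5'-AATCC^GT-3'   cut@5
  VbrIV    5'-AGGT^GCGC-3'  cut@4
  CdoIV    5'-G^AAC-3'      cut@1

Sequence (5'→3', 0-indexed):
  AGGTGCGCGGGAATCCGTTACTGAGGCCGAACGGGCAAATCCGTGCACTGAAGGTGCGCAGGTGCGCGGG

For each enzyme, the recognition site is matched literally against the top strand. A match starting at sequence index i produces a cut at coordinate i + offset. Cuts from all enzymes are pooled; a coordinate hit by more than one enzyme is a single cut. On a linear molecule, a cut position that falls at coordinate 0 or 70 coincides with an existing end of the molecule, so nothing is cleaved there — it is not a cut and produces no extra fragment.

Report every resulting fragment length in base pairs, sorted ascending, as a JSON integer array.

[4,4,5,7,8,8,9,12,13]

Site scan:
  SqiIII (CTGA, off=0): starts [20, 47] → cuts [20, 47]
  DwuX (AATCCGT, off=5): starts [11, 37] → cuts [16, 42]
  VbrIV (AGGTGCGC, off=4): starts [0, 51, 59] → cuts [4, 55, 63]
  CdoIV (GAAC, off=1): starts [28] → cuts [29]

Pooled cuts: [4, 16, 20, 29, 42, 47, 55, 63]

Fragments:
  [0,4): 4 bp
  [4,16): 12 bp
  [16,20): 4 bp
  [20,29): 9 bp
  [29,42): 13 bp
  [42,47): 5 bp
  [47,55): 8 bp
  [55,63): 8 bp
  [63,70): 7 bp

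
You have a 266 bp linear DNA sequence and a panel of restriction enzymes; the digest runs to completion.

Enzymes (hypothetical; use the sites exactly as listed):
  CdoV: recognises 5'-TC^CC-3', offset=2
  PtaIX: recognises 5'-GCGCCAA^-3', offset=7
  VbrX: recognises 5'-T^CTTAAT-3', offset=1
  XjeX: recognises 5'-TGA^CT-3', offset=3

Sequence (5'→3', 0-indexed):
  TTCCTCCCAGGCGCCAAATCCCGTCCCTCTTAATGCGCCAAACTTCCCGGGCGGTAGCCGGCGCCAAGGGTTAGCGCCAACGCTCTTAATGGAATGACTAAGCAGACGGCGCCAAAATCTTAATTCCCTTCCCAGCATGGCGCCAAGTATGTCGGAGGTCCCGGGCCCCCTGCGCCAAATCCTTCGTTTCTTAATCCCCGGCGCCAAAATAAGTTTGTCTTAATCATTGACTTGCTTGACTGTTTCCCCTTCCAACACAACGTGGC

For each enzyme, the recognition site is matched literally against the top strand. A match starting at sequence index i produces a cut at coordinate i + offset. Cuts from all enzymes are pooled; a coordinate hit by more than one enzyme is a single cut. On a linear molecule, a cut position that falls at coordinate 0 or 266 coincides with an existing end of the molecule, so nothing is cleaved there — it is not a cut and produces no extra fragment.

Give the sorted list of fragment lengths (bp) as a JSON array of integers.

Site scan:
  CdoV (TCCC, off=2): starts [4, 18, 23, 44, 124, 129, 158, 194, 244] → cuts [6, 20, 25, 46, 126, 131, 160, 196, 246]
  PtaIX (GCGCCAA, off=7): starts [10, 34, 60, 73, 108, 139, 171, 200] → cuts [17, 41, 67, 80, 115, 146, 178, 207]
  VbrX (TCTTAAT, off=1): starts [27, 83, 117, 188, 217] → cuts [28, 84, 118, 189, 218]
  XjeX (TGACT, off=3): starts [94, 227, 236] → cuts [97, 230, 239]

Pooled cuts: [6, 17, 20, 25, 28, 41, 46, 67, 80, 84, 97, 115, 118, 126, 131, 146, 160, 178, 189, 196, 207, 218, 230, 239, 246]

Fragment lengths:
  [0,6): 6 bp
  [6,17): 11 bp
  [17,20): 3 bp
  [20,25): 5 bp
  [25,28): 3 bp
  [28,41): 13 bp
  [41,46): 5 bp
  [46,67): 21 bp
  [67,80): 13 bp
  [80,84): 4 bp
  [84,97): 13 bp
  [97,115): 18 bp
  [115,118): 3 bp
  [118,126): 8 bp
  [126,131): 5 bp
  [131,146): 15 bp
  [146,160): 14 bp
  [160,178): 18 bp
  [178,189): 11 bp
  [189,196): 7 bp
  [196,207): 11 bp
  [207,218): 11 bp
  [218,230): 12 bp
  [230,239): 9 bp
  [239,246): 7 bp
  [246,266): 20 bp

[3,3,3,4,5,5,5,6,7,7,8,9,11,11,11,11,12,13,13,13,14,15,18,18,20,21]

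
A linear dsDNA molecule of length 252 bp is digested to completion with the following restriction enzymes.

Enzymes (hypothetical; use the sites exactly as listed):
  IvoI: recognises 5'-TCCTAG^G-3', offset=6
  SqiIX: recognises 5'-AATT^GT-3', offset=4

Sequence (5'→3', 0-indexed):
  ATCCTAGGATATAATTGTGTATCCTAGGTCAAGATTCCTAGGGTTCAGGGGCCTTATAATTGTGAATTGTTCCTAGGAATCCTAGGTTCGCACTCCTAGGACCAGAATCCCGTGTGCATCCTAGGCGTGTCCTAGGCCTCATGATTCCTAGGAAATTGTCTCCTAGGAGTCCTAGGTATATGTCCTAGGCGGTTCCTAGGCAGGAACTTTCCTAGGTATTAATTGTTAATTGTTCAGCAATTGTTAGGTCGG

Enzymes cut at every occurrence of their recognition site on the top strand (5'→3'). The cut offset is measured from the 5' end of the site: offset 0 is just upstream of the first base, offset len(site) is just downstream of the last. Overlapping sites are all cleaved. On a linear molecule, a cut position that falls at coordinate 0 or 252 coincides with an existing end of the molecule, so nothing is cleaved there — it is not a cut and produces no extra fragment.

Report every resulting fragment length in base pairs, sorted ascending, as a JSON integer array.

[6,7,7,7,8,9,9,9,9,9,10,11,11,11,11,13,14,14,16,16,20,25]

Scan for sites:
  IvoI TCCTAGG/6: at [1, 21, 35, 70, 79, 93, 118, 129, 145, 160, 169, 182, 193, 209] ⇒ [7, 27, 41, 76, 85, 99, 124, 135, 151, 166, 175, 188, 199, 215]
  SqiIX AATTGT/4: at [12, 57, 64, 153, 220, 227, 238] ⇒ [16, 61, 68, 157, 224, 231, 242]

Pooled cuts: [7, 16, 27, 41, 61, 68, 76, 85, 99, 124, 135, 151, 157, 166, 175, 188, 199, 215, 224, 231, 242]

Fragments:
  [0,7): 7 bp
  [7,16): 9 bp
  [16,27): 11 bp
  [27,41): 14 bp
  [41,61): 20 bp
  [61,68): 7 bp
  [68,76): 8 bp
  [76,85): 9 bp
  [85,99): 14 bp
  [99,124): 25 bp
  [124,135): 11 bp
  [135,151): 16 bp
  [151,157): 6 bp
  [157,166): 9 bp
  [166,175): 9 bp
  [175,188): 13 bp
  [188,199): 11 bp
  [199,215): 16 bp
  [215,224): 9 bp
  [224,231): 7 bp
  [231,242): 11 bp
  [242,252): 10 bp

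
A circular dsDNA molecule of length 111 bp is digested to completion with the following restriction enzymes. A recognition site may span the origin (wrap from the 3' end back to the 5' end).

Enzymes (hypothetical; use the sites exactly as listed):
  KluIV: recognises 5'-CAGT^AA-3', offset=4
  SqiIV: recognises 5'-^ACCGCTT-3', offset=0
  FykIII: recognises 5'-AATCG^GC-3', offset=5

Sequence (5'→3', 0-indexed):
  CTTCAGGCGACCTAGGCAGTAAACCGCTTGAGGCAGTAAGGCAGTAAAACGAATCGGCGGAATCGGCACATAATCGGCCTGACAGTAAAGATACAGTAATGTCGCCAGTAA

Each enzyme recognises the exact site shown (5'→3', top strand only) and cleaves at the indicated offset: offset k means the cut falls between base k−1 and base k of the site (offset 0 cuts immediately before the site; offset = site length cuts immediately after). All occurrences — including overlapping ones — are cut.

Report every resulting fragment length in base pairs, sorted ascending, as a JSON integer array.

Per-enzyme occurrences:
  KluIV (CAGTAA, off=4): starts [16, 33, 41, 82, 93, 105] → cuts [20, 37, 45, 86, 97, 109]
  SqiIV (ACCGCTT, off=0): starts [22] → cuts [22]
  FykIII (AATCGGC, off=5): starts [51, 60, 71] → cuts [56, 65, 76]

All cut coordinates (distinct, sorted): [20, 22, 37, 45, 56, 65, 76, 86, 97, 109]

Fragment lengths:
  20→22: 2 bp
  22→37: 15 bp
  37→45: 8 bp
  45→56: 11 bp
  56→65: 9 bp
  65→76: 11 bp
  76→86: 10 bp
  86→97: 11 bp
  97→109: 12 bp
  109→20 (wrap): 111-109+20 = 22 bp

[2,8,9,10,11,11,11,12,15,22]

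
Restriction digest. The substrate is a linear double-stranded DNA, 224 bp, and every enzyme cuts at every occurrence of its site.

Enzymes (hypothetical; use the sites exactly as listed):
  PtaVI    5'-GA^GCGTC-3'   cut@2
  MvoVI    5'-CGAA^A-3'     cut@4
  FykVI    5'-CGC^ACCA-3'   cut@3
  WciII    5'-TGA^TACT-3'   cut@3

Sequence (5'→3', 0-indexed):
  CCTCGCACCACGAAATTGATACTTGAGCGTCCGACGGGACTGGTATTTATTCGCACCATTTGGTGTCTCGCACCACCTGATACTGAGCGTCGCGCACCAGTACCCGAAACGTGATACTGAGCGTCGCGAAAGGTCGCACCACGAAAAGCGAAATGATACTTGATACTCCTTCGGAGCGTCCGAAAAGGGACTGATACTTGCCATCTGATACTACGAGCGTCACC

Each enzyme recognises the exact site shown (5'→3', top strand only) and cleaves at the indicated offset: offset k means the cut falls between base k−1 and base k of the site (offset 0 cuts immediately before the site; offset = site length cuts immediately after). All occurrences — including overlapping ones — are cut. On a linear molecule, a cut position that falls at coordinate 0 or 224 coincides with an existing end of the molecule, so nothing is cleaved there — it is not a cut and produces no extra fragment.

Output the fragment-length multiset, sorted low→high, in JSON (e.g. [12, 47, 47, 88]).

[4,5,6,6,6,6,7,7,7,7,8,8,8,8,9,9,9,10,10,12,13,14,17,28]

Scan for sites:
  PtaVI (GAGCGTC, off=2): starts [24, 84, 118, 173, 214] → cuts [26, 86, 120, 175, 216]
  MvoVI (CGAAA, off=4): starts [10, 104, 126, 141, 148, 180] → cuts [14, 108, 130, 145, 152, 184]
  FykVI (CGCACCA, off=3): starts [3, 51, 68, 92, 134] → cuts [6, 54, 71, 95, 137]
  WciII (TGATACT, off=3): starts [16, 77, 111, 153, 160, 191, 205] → cuts [19, 80, 114, 156, 163, 194, 208]

All cut coordinates (distinct, sorted): [6, 14, 19, 26, 54, 71, 80, 86, 95, 108, 114, 120, 130, 137, 145, 152, 156, 163, 175, 184, 194, 208, 216]

Fragment lengths:
  [0,6): 6 bp
  [6,14): 8 bp
  [14,19): 5 bp
  [19,26): 7 bp
  [26,54): 28 bp
  [54,71): 17 bp
  [71,80): 9 bp
  [80,86): 6 bp
  [86,95): 9 bp
  [95,108): 13 bp
  [108,114): 6 bp
  [114,120): 6 bp
  [120,130): 10 bp
  [130,137): 7 bp
  [137,145): 8 bp
  [145,152): 7 bp
  [152,156): 4 bp
  [156,163): 7 bp
  [163,175): 12 bp
  [175,184): 9 bp
  [184,194): 10 bp
  [194,208): 14 bp
  [208,216): 8 bp
  [216,224): 8 bp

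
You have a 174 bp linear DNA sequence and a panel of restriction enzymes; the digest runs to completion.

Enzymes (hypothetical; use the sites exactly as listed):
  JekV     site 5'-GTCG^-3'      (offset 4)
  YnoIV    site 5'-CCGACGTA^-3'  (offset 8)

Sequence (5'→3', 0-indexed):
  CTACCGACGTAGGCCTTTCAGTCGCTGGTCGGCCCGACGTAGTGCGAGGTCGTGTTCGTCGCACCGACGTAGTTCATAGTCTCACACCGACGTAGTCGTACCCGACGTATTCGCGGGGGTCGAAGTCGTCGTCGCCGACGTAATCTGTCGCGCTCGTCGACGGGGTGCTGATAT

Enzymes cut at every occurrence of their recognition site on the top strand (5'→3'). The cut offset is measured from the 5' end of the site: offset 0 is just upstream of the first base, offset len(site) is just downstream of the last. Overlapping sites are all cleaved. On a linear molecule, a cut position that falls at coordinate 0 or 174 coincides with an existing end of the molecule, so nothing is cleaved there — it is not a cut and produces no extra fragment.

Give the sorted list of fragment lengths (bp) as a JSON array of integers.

Per-enzyme occurrences:
  JekV (GTCG, off=4): starts [20, 27, 48, 57, 94, 118, 124, 127, 130, 146, 155] → cuts [24, 31, 52, 61, 98, 122, 128, 131, 134, 150, 159]
  YnoIV (CCGACGTA, off=8): starts [3, 33, 63, 86, 101, 134] → cuts [11, 41, 71, 94, 109, 142]

All cut coordinates (distinct, sorted): [11, 24, 31, 41, 52, 61, 71, 94, 98, 109, 122, 128, 131, 134, 142, 150, 159]

Fragment lengths:
  [0,11): 11 bp
  [11,24): 13 bp
  [24,31): 7 bp
  [31,41): 10 bp
  [41,52): 11 bp
  [52,61): 9 bp
  [61,71): 10 bp
  [71,94): 23 bp
  [94,98): 4 bp
  [98,109): 11 bp
  [109,122): 13 bp
  [122,128): 6 bp
  [128,131): 3 bp
  [131,134): 3 bp
  [134,142): 8 bp
  [142,150): 8 bp
  [150,159): 9 bp
  [159,174): 15 bp

[3,3,4,6,7,8,8,9,9,10,10,11,11,11,13,13,15,23]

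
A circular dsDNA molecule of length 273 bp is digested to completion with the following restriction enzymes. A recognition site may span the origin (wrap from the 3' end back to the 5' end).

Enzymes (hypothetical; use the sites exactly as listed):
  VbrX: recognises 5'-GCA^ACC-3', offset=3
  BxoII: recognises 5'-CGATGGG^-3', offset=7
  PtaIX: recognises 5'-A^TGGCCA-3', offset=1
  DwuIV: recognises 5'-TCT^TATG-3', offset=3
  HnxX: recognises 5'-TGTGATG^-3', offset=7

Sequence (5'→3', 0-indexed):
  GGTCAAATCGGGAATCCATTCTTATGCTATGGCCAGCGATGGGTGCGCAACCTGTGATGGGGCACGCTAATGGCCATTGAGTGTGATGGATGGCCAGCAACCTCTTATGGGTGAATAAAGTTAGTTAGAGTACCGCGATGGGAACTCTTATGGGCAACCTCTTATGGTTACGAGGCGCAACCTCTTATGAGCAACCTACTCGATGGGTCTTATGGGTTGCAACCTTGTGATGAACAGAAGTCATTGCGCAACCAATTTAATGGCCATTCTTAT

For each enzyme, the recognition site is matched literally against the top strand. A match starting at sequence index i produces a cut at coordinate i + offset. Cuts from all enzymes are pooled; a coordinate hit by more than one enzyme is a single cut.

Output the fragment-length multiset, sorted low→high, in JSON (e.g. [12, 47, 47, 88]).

Site scan:
  VbrX GCAACC/3: at [46, 96, 153, 176, 190, 218, 247] ⇒ [49, 99, 156, 179, 193, 221, 250]
  BxoII CGATGGG/7: at [36, 135, 200] ⇒ [43, 142, 207]
  PtaIX ATGGCCA/1: at [28, 69, 89, 259] ⇒ [29, 70, 90, 260]
  DwuIV TCTTATG/3: at [19, 102, 145, 159, 182, 207, 267] ⇒ [22, 105, 148, 162, 185, 210, 270]
  HnxX TGTGATG/7: at [52, 81, 225] ⇒ [59, 88, 232]

All cut coordinates (distinct, sorted): [22, 29, 43, 49, 59, 70, 88, 90, 99, 105, 142, 148, 156, 162, 179, 185, 193, 207, 210, 221, 232, 250, 260, 270]

Fragments:
  22→29: 7 bp
  29→43: 14 bp
  43→49: 6 bp
  49→59: 10 bp
  59→70: 11 bp
  70→88: 18 bp
  88→90: 2 bp
  90→99: 9 bp
  99→105: 6 bp
  105→142: 37 bp
  142→148: 6 bp
  148→156: 8 bp
  156→162: 6 bp
  162→179: 17 bp
  179→185: 6 bp
  185→193: 8 bp
  193→207: 14 bp
  207→210: 3 bp
  210→221: 11 bp
  221→232: 11 bp
  232→250: 18 bp
  250→260: 10 bp
  260→270: 10 bp
  270→22 (wrap): 273-270+22 = 25 bp

[2,3,6,6,6,6,6,7,8,8,9,10,10,10,11,11,11,14,14,17,18,18,25,37]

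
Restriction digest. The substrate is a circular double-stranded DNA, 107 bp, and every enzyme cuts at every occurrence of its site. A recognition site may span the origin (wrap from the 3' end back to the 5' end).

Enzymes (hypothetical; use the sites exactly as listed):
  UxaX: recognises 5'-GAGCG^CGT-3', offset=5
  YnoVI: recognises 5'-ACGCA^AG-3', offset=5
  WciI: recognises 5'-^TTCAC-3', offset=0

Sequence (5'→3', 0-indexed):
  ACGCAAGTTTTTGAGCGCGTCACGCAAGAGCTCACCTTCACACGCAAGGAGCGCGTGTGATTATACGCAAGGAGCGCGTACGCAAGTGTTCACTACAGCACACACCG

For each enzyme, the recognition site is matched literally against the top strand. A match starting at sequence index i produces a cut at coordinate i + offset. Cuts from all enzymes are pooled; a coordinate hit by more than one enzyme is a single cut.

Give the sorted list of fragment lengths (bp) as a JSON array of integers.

[4,7,7,8,9,10,10,12,16,24]

Site scan:
  UxaX (GAGCGCGT, off=5): starts [12, 48, 71] → cuts [17, 53, 76]
  YnoVI (ACGCAAG, off=5): starts [0, 21, 41, 64, 79] → cuts [5, 26, 46, 69, 84]
  WciI (TTCAC, off=0): starts [36, 88] → cuts [36, 88]

Pooled cuts: [5, 17, 26, 36, 46, 53, 69, 76, 84, 88]

Fragment lengths:
  5→17: 12 bp
  17→26: 9 bp
  26→36: 10 bp
  36→46: 10 bp
  46→53: 7 bp
  53→69: 16 bp
  69→76: 7 bp
  76→84: 8 bp
  84→88: 4 bp
  88→5 (wrap): 107-88+5 = 24 bp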